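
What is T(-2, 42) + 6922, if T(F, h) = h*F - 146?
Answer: 6692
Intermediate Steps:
T(F, h) = -146 + F*h (T(F, h) = F*h - 146 = -146 + F*h)
T(-2, 42) + 6922 = (-146 - 2*42) + 6922 = (-146 - 84) + 6922 = -230 + 6922 = 6692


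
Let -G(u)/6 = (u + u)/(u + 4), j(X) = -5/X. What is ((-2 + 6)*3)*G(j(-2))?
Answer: -720/13 ≈ -55.385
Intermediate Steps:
G(u) = -12*u/(4 + u) (G(u) = -6*(u + u)/(u + 4) = -6*2*u/(4 + u) = -12*u/(4 + u))
((-2 + 6)*3)*G(j(-2)) = ((-2 + 6)*3)*(-12*(-5/(-2))/(4 - 5/(-2))) = (4*3)*(-12*(-5*(-½))/(4 - 5*(-½))) = 12*(-12*5/2/(4 + 5/2)) = 12*(-12*5/2/13/2) = 12*(-12*5/2*2/13) = 12*(-60/13) = -720/13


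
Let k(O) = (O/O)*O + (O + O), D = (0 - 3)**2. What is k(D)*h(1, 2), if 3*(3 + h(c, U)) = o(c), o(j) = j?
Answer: -72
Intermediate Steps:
h(c, U) = -3 + c/3
D = 9 (D = (-3)**2 = 9)
k(O) = 3*O (k(O) = 1*O + 2*O = O + 2*O = 3*O)
k(D)*h(1, 2) = (3*9)*(-3 + (1/3)*1) = 27*(-3 + 1/3) = 27*(-8/3) = -72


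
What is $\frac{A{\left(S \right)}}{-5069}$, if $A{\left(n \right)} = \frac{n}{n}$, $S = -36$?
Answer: $- \frac{1}{5069} \approx -0.00019728$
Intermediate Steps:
$A{\left(n \right)} = 1$
$\frac{A{\left(S \right)}}{-5069} = 1 \frac{1}{-5069} = 1 \left(- \frac{1}{5069}\right) = - \frac{1}{5069}$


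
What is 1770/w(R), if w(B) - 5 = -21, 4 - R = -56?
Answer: -885/8 ≈ -110.63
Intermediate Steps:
R = 60 (R = 4 - 1*(-56) = 4 + 56 = 60)
w(B) = -16 (w(B) = 5 - 21 = -16)
1770/w(R) = 1770/(-16) = 1770*(-1/16) = -885/8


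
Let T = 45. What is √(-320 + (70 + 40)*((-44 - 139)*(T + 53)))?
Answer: 2*I*√493265 ≈ 1404.7*I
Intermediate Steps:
√(-320 + (70 + 40)*((-44 - 139)*(T + 53))) = √(-320 + (70 + 40)*((-44 - 139)*(45 + 53))) = √(-320 + 110*(-183*98)) = √(-320 + 110*(-17934)) = √(-320 - 1972740) = √(-1973060) = 2*I*√493265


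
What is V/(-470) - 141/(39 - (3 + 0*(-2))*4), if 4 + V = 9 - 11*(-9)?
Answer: -11513/2115 ≈ -5.4435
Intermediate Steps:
V = 104 (V = -4 + (9 - 11*(-9)) = -4 + (9 + 99) = -4 + 108 = 104)
V/(-470) - 141/(39 - (3 + 0*(-2))*4) = 104/(-470) - 141/(39 - (3 + 0*(-2))*4) = 104*(-1/470) - 141/(39 - (3 + 0)*4) = -52/235 - 141/(39 - 3*4) = -52/235 - 141/(39 - 1*12) = -52/235 - 141/(39 - 12) = -52/235 - 141/27 = -52/235 - 141*1/27 = -52/235 - 47/9 = -11513/2115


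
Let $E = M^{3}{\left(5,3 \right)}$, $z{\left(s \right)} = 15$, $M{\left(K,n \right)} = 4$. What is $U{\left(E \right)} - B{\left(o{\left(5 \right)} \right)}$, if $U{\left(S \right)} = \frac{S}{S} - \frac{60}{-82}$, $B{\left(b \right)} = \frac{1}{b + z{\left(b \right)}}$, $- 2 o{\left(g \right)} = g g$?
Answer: $\frac{273}{205} \approx 1.3317$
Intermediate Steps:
$E = 64$ ($E = 4^{3} = 64$)
$o{\left(g \right)} = - \frac{g^{2}}{2}$ ($o{\left(g \right)} = - \frac{g g}{2} = - \frac{g^{2}}{2}$)
$B{\left(b \right)} = \frac{1}{15 + b}$ ($B{\left(b \right)} = \frac{1}{b + 15} = \frac{1}{15 + b}$)
$U{\left(S \right)} = \frac{71}{41}$ ($U{\left(S \right)} = 1 - - \frac{30}{41} = 1 + \frac{30}{41} = \frac{71}{41}$)
$U{\left(E \right)} - B{\left(o{\left(5 \right)} \right)} = \frac{71}{41} - \frac{1}{15 - \frac{5^{2}}{2}} = \frac{71}{41} - \frac{1}{15 - \frac{25}{2}} = \frac{71}{41} - \frac{1}{\frac{5}{2}} = \frac{71}{41} - \frac{2}{5} = \frac{273}{205}$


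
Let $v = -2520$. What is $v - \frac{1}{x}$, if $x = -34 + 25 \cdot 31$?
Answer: $- \frac{1867321}{741} \approx -2520.0$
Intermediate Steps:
$x = 741$ ($x = -34 + 775 = 741$)
$v - \frac{1}{x} = -2520 - \frac{1}{741} = - \frac{1867321}{741}$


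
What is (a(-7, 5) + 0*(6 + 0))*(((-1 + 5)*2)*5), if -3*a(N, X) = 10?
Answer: -400/3 ≈ -133.33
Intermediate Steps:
a(N, X) = -10/3 (a(N, X) = -1/3*10 = -10/3)
(a(-7, 5) + 0*(6 + 0))*(((-1 + 5)*2)*5) = (-10/3 + 0*(6 + 0))*(((-1 + 5)*2)*5) = (-10/3 + 0*6)*((4*2)*5) = (-10/3 + 0)*(8*5) = -10/3*40 = -400/3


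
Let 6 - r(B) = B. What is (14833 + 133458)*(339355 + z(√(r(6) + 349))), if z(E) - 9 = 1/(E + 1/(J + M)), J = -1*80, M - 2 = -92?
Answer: 507579169318738946/10086099 + 4285609900*√349/10086099 ≈ 5.0325e+10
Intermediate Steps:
M = -90 (M = 2 - 92 = -90)
r(B) = 6 - B
J = -80
z(E) = 9 + 1/(-1/170 + E) (z(E) = 9 + 1/(E + 1/(-80 - 90)) = 9 + 1/(E + 1/(-170)) = 9 + 1/(E - 1/170) = 9 + 1/(-1/170 + E))
(14833 + 133458)*(339355 + z(√(r(6) + 349))) = (14833 + 133458)*(339355 + (161 + 1530*√((6 - 1*6) + 349))/(-1 + 170*√((6 - 1*6) + 349))) = 148291*(339355 + (161 + 1530*√((6 - 6) + 349))/(-1 + 170*√((6 - 6) + 349))) = 148291*(339355 + (161 + 1530*√(0 + 349))/(-1 + 170*√(0 + 349))) = 148291*(339355 + (161 + 1530*√349)/(-1 + 170*√349)) = 50323292305 + 148291*(161 + 1530*√349)/(-1 + 170*√349)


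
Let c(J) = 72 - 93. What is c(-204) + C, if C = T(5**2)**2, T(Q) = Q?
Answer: 604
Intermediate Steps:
C = 625 (C = (5**2)**2 = 25**2 = 625)
c(J) = -21
c(-204) + C = -21 + 625 = 604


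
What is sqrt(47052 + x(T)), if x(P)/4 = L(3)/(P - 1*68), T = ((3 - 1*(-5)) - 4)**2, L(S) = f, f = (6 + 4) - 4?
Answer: sqrt(7951710)/13 ≈ 216.91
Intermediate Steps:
f = 6 (f = 10 - 4 = 6)
L(S) = 6
T = 16 (T = ((3 + 5) - 4)**2 = (8 - 4)**2 = 4**2 = 16)
x(P) = 24/(-68 + P) (x(P) = 4*(6/(P - 1*68)) = 4*(6/(P - 68)) = 4*(6/(-68 + P)) = 24/(-68 + P))
sqrt(47052 + x(T)) = sqrt(47052 + 24/(-68 + 16)) = sqrt(47052 + 24/(-52)) = sqrt(47052 + 24*(-1/52)) = sqrt(47052 - 6/13) = sqrt(611670/13) = sqrt(7951710)/13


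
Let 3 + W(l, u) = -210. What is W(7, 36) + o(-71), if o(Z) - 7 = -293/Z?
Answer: -14333/71 ≈ -201.87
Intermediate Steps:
o(Z) = 7 - 293/Z
W(l, u) = -213 (W(l, u) = -3 - 210 = -213)
W(7, 36) + o(-71) = -213 + (7 - 293/(-71)) = -213 + (7 - 293*(-1/71)) = -213 + (7 + 293/71) = -213 + 790/71 = -14333/71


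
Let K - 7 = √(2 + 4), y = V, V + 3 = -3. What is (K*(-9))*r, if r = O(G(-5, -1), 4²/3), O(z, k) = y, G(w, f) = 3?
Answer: 378 + 54*√6 ≈ 510.27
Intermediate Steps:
V = -6 (V = -3 - 3 = -6)
y = -6
K = 7 + √6 (K = 7 + √(2 + 4) = 7 + √6 ≈ 9.4495)
O(z, k) = -6
r = -6
(K*(-9))*r = ((7 + √6)*(-9))*(-6) = (-63 - 9*√6)*(-6) = 378 + 54*√6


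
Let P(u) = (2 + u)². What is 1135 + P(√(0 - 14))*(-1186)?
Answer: 12995 - 4744*I*√14 ≈ 12995.0 - 17750.0*I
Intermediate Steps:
1135 + P(√(0 - 14))*(-1186) = 1135 + (2 + √(0 - 14))²*(-1186) = 1135 + (2 + √(-14))²*(-1186) = 1135 + (2 + I*√14)²*(-1186) = 1135 - 1186*(2 + I*√14)²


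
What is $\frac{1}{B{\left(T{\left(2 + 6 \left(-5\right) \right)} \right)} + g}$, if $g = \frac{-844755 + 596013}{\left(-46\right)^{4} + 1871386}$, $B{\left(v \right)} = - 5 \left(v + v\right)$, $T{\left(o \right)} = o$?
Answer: $\frac{3174421}{888713509} \approx 0.0035719$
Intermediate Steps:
$B{\left(v \right)} = - 10 v$ ($B{\left(v \right)} = - 5 \cdot 2 v = - 10 v$)
$g = - \frac{124371}{3174421}$ ($g = - \frac{248742}{4477456 + 1871386} = - \frac{248742}{6348842} = \left(-248742\right) \frac{1}{6348842} = - \frac{124371}{3174421} \approx -0.039179$)
$\frac{1}{B{\left(T{\left(2 + 6 \left(-5\right) \right)} \right)} + g} = \frac{1}{- 10 \left(2 + 6 \left(-5\right)\right) - \frac{124371}{3174421}} = \frac{1}{- 10 \left(2 - 30\right) - \frac{124371}{3174421}} = \frac{1}{\left(-10\right) \left(-28\right) - \frac{124371}{3174421}} = \frac{1}{280 - \frac{124371}{3174421}} = \frac{1}{\frac{888713509}{3174421}} = \frac{3174421}{888713509}$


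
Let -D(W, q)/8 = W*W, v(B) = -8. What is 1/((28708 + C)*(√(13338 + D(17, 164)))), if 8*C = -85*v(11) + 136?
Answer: √11026/317659060 ≈ 3.3056e-7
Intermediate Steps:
D(W, q) = -8*W² (D(W, q) = -8*W*W = -8*W²)
C = 102 (C = (-85*(-8) + 136)/8 = (680 + 136)/8 = (⅛)*816 = 102)
1/((28708 + C)*(√(13338 + D(17, 164)))) = 1/((28708 + 102)*(√(13338 - 8*17²))) = 1/(28810*(√(13338 - 8*289))) = 1/(28810*(√(13338 - 2312))) = 1/(28810*(√11026)) = (√11026/11026)/28810 = √11026/317659060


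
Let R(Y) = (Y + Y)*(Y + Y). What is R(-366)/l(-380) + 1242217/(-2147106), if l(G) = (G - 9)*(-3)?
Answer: 383007086035/835224234 ≈ 458.57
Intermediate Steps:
R(Y) = 4*Y**2 (R(Y) = (2*Y)*(2*Y) = 4*Y**2)
l(G) = 27 - 3*G (l(G) = (-9 + G)*(-3) = 27 - 3*G)
R(-366)/l(-380) + 1242217/(-2147106) = (4*(-366)**2)/(27 - 3*(-380)) + 1242217/(-2147106) = (4*133956)/(27 + 1140) + 1242217*(-1/2147106) = 535824/1167 - 1242217/2147106 = 535824*(1/1167) - 1242217/2147106 = 178608/389 - 1242217/2147106 = 383007086035/835224234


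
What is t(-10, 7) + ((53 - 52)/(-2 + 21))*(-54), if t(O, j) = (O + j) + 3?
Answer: -54/19 ≈ -2.8421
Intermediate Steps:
t(O, j) = 3 + O + j
t(-10, 7) + ((53 - 52)/(-2 + 21))*(-54) = (3 - 10 + 7) + ((53 - 52)/(-2 + 21))*(-54) = 0 + (1/19)*(-54) = 0 - 54/19 = -54/19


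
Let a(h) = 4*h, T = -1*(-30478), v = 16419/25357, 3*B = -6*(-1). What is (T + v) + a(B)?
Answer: 773049921/25357 ≈ 30487.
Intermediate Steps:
B = 2 (B = (-6*(-1))/3 = (⅓)*6 = 2)
v = 16419/25357 (v = 16419*(1/25357) = 16419/25357 ≈ 0.64751)
T = 30478
(T + v) + a(B) = (30478 + 16419/25357) + 4*2 = 772847065/25357 + 8 = 773049921/25357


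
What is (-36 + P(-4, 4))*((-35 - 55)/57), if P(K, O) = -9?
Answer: 1350/19 ≈ 71.053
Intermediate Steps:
(-36 + P(-4, 4))*((-35 - 55)/57) = (-36 - 9)*((-35 - 55)/57) = -(-4050)/57 = -45*(-30/19) = 1350/19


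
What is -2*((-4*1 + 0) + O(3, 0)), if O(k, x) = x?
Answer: 8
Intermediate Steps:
-2*((-4*1 + 0) + O(3, 0)) = -2*((-4*1 + 0) + 0) = -2*((-4 + 0) + 0) = -2*(-4 + 0) = -2*(-4) = 8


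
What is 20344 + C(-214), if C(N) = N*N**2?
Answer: -9780000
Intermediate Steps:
C(N) = N**3
20344 + C(-214) = 20344 + (-214)**3 = 20344 - 9800344 = -9780000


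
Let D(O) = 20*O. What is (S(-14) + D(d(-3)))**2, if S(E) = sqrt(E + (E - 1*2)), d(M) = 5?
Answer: (100 + I*sqrt(30))**2 ≈ 9970.0 + 1095.4*I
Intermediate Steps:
S(E) = sqrt(-2 + 2*E) (S(E) = sqrt(E + (E - 2)) = sqrt(E + (-2 + E)) = sqrt(-2 + 2*E))
(S(-14) + D(d(-3)))**2 = (sqrt(-2 + 2*(-14)) + 20*5)**2 = (sqrt(-2 - 28) + 100)**2 = (sqrt(-30) + 100)**2 = (I*sqrt(30) + 100)**2 = (100 + I*sqrt(30))**2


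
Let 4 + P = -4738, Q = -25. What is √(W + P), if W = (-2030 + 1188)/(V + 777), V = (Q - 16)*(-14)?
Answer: 2*I*√2164060171/1351 ≈ 68.867*I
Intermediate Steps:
V = 574 (V = (-25 - 16)*(-14) = -41*(-14) = 574)
P = -4742 (P = -4 - 4738 = -4742)
W = -842/1351 (W = (-2030 + 1188)/(574 + 777) = -842/1351 ≈ -0.62324)
√(W + P) = √(-842/1351 - 4742) = √(-6407284/1351) = 2*I*√2164060171/1351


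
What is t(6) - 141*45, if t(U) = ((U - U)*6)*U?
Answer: -6345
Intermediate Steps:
t(U) = 0 (t(U) = (0*6)*U = 0*U = 0)
t(6) - 141*45 = 0 - 141*45 = 0 - 6345 = -6345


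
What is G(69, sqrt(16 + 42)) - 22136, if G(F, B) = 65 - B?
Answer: -22071 - sqrt(58) ≈ -22079.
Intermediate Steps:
G(69, sqrt(16 + 42)) - 22136 = (65 - sqrt(16 + 42)) - 22136 = (65 - sqrt(58)) - 22136 = -22071 - sqrt(58)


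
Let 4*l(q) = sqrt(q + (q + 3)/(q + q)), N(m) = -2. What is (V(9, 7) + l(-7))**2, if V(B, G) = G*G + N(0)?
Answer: (1316 + I*sqrt(329))**2/784 ≈ 2208.6 + 60.893*I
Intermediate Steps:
V(B, G) = -2 + G**2 (V(B, G) = G*G - 2 = G**2 - 2 = -2 + G**2)
l(q) = sqrt(q + (3 + q)/(2*q))/4 (l(q) = sqrt(q + (q + 3)/(q + q))/4 = sqrt(q + (3 + q)/((2*q)))/4 = sqrt(q + (3 + q)*(1/(2*q)))/4 = sqrt(q + (3 + q)/(2*q))/4)
(V(9, 7) + l(-7))**2 = ((-2 + 7**2) + sqrt(2 + 4*(-7) + 6/(-7))/8)**2 = ((-2 + 49) + sqrt(2 - 28 + 6*(-1/7))/8)**2 = (47 + sqrt(2 - 28 - 6/7)/8)**2 = (47 + sqrt(-188/7)/8)**2 = (47 + (2*I*sqrt(329)/7)/8)**2 = (47 + I*sqrt(329)/28)**2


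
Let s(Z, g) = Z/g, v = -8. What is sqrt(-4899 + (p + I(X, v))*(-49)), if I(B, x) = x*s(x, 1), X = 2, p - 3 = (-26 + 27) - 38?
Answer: I*sqrt(6369) ≈ 79.806*I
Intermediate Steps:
p = -34 (p = 3 + ((-26 + 27) - 38) = 3 + (1 - 38) = 3 - 37 = -34)
I(B, x) = x**2 (I(B, x) = x*(x/1) = x*(x*1) = x*x = x**2)
sqrt(-4899 + (p + I(X, v))*(-49)) = sqrt(-4899 + (-34 + (-8)**2)*(-49)) = sqrt(-4899 + (-34 + 64)*(-49)) = sqrt(-4899 + 30*(-49)) = sqrt(-4899 - 1470) = sqrt(-6369) = I*sqrt(6369)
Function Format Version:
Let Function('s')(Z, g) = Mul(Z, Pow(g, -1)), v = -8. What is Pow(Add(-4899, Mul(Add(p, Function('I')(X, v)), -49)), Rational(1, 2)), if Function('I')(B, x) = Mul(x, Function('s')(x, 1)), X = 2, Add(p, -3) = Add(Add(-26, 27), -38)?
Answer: Mul(I, Pow(6369, Rational(1, 2))) ≈ Mul(79.806, I)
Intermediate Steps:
p = -34 (p = Add(3, Add(Add(-26, 27), -38)) = Add(3, Add(1, -38)) = Add(3, -37) = -34)
Function('I')(B, x) = Pow(x, 2) (Function('I')(B, x) = Mul(x, Mul(x, Pow(1, -1))) = Mul(x, Mul(x, 1)) = Mul(x, x) = Pow(x, 2))
Pow(Add(-4899, Mul(Add(p, Function('I')(X, v)), -49)), Rational(1, 2)) = Pow(Add(-4899, Mul(Add(-34, Pow(-8, 2)), -49)), Rational(1, 2)) = Pow(Add(-4899, Mul(Add(-34, 64), -49)), Rational(1, 2)) = Pow(Add(-4899, Mul(30, -49)), Rational(1, 2)) = Pow(Add(-4899, -1470), Rational(1, 2)) = Pow(-6369, Rational(1, 2)) = Mul(I, Pow(6369, Rational(1, 2)))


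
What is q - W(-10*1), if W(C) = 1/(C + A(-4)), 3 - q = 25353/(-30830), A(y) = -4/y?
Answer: 1091417/277470 ≈ 3.9335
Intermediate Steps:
q = 117843/30830 (q = 3 - 25353/(-30830) = 3 - 25353*(-1)/30830 = 3 - 1*(-25353/30830) = 3 + 25353/30830 = 117843/30830 ≈ 3.8223)
W(C) = 1/(1 + C) (W(C) = 1/(C - 4/(-4)) = 1/(C - 4*(-1/4)) = 1/(C + 1) = 1/(1 + C))
q - W(-10*1) = 117843/30830 - 1/(1 - 10*1) = 117843/30830 - 1/(1 - 10) = 117843/30830 - 1/(-9) = 117843/30830 - 1*(-1/9) = 117843/30830 + 1/9 = 1091417/277470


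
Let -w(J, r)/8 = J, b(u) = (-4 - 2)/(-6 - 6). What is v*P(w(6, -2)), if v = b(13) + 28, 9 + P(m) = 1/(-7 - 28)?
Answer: -9006/35 ≈ -257.31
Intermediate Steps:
b(u) = ½ (b(u) = -6/(-12) = -6*(-1/12) = ½)
w(J, r) = -8*J
P(m) = -316/35 (P(m) = -9 + 1/(-7 - 28) = -9 + 1/(-35) = -9 - 1/35 = -316/35)
v = 57/2 (v = ½ + 28 = 57/2 ≈ 28.500)
v*P(w(6, -2)) = (57/2)*(-316/35) = -9006/35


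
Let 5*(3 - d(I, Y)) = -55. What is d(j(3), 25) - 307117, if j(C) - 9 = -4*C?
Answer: -307103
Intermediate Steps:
j(C) = 9 - 4*C
d(I, Y) = 14 (d(I, Y) = 3 - 1/5*(-55) = 3 + 11 = 14)
d(j(3), 25) - 307117 = 14 - 307117 = -307103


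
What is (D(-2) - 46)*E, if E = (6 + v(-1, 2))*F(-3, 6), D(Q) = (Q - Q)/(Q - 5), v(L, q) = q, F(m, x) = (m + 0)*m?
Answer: -3312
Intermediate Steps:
F(m, x) = m² (F(m, x) = m*m = m²)
D(Q) = 0 (D(Q) = 0/(-5 + Q) = 0)
E = 72 (E = (6 + 2)*(-3)² = 8*9 = 72)
(D(-2) - 46)*E = (0 - 46)*72 = -46*72 = -3312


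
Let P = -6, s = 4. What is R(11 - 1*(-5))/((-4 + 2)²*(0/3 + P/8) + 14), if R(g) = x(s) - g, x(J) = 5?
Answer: -1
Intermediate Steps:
R(g) = 5 - g
R(11 - 1*(-5))/((-4 + 2)²*(0/3 + P/8) + 14) = (5 - (11 - 1*(-5)))/((-4 + 2)²*(0/3 - 6/8) + 14) = (5 - (11 + 5))/((-2)²*(0*(⅓) - 6*⅛) + 14) = (5 - 1*16)/(4*(0 - ¾) + 14) = (5 - 16)/(4*(-¾) + 14) = -11/(-3 + 14) = -11/11 = -11*1/11 = -1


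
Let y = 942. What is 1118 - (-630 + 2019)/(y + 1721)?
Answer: 2975845/2663 ≈ 1117.5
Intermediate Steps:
1118 - (-630 + 2019)/(y + 1721) = 1118 - (-630 + 2019)/(942 + 1721) = 1118 - 1389/2663 = 2975845/2663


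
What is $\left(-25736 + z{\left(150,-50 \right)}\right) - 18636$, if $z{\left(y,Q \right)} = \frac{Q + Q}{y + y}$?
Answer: $- \frac{133117}{3} \approx -44372.0$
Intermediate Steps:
$z{\left(y,Q \right)} = \frac{Q}{y}$ ($z{\left(y,Q \right)} = \frac{2 Q}{2 y} = 2 Q \frac{1}{2 y} = \frac{Q}{y}$)
$\left(-25736 + z{\left(150,-50 \right)}\right) - 18636 = \left(-25736 - \frac{50}{150}\right) - 18636 = \left(-25736 - \frac{1}{3}\right) - 18636 = - \frac{77209}{3} - 18636 = - \frac{133117}{3}$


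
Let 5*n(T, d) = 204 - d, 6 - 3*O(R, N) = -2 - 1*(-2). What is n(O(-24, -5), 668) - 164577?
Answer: -823349/5 ≈ -1.6467e+5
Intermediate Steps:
O(R, N) = 2 (O(R, N) = 2 - (-2 - 1*(-2))/3 = 2 - (-2 + 2)/3 = 2 - ⅓*0 = 2 + 0 = 2)
n(T, d) = 204/5 - d/5 (n(T, d) = (204 - d)/5 = 204/5 - d/5)
n(O(-24, -5), 668) - 164577 = (204/5 - ⅕*668) - 164577 = (204/5 - 668/5) - 164577 = -464/5 - 164577 = -823349/5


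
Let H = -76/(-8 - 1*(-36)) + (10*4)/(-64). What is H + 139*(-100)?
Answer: -778587/56 ≈ -13903.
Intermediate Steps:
H = -187/56 (H = -76/(-8 + 36) + 40*(-1/64) = -76/28 - 5/8 = -76*1/28 - 5/8 = -19/7 - 5/8 = -187/56 ≈ -3.3393)
H + 139*(-100) = -187/56 + 139*(-100) = -187/56 - 13900 = -778587/56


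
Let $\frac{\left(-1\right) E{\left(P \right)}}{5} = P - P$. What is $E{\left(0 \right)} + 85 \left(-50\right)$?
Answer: $-4250$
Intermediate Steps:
$E{\left(P \right)} = 0$ ($E{\left(P \right)} = - 5 \left(P - P\right) = \left(-5\right) 0 = 0$)
$E{\left(0 \right)} + 85 \left(-50\right) = 0 + 85 \left(-50\right) = 0 - 4250 = -4250$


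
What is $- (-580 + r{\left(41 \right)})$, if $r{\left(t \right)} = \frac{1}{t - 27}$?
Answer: $\frac{8119}{14} \approx 579.93$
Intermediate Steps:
$r{\left(t \right)} = \frac{1}{-27 + t}$
$- (-580 + r{\left(41 \right)}) = - (-580 + \frac{1}{-27 + 41}) = - (-580 + \frac{1}{14}) = \left(-1\right) \left(- \frac{8119}{14}\right) = \frac{8119}{14}$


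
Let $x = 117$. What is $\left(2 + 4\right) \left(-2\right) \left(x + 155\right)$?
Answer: $-3264$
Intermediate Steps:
$\left(2 + 4\right) \left(-2\right) \left(x + 155\right) = \left(2 + 4\right) \left(-2\right) \left(117 + 155\right) = 6 \left(-2\right) 272 = \left(-12\right) 272 = -3264$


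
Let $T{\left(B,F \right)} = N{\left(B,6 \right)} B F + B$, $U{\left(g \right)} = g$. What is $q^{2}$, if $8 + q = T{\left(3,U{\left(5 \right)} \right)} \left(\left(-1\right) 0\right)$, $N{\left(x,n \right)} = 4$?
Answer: $64$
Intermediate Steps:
$T{\left(B,F \right)} = B + 4 B F$ ($T{\left(B,F \right)} = 4 B F + B = B + 4 B F$)
$q = -8$ ($q = -8 + 3 \left(1 + 4 \cdot 5\right) \left(\left(-1\right) 0\right) = -8 + 3 \left(1 + 20\right) 0 = -8 + 3 \cdot 21 \cdot 0 = -8 + 63 \cdot 0 = -8 + 0 = -8$)
$q^{2} = \left(-8\right)^{2} = 64$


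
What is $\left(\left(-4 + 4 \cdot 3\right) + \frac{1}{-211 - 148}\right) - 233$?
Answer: $- \frac{80776}{359} \approx -225.0$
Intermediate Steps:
$\left(\left(-4 + 4 \cdot 3\right) + \frac{1}{-211 - 148}\right) - 233 = \left(\left(-4 + 12\right) + \frac{1}{-359}\right) - 233 = \left(8 - \frac{1}{359}\right) - 233 = \frac{2871}{359} - 233 = - \frac{80776}{359}$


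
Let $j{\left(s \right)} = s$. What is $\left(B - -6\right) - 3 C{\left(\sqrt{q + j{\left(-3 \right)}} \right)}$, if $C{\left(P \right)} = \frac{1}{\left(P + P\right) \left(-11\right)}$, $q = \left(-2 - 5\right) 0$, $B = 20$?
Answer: $26 - \frac{i \sqrt{3}}{22} \approx 26.0 - 0.07873 i$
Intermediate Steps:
$q = 0$ ($q = \left(-7\right) 0 = 0$)
$C{\left(P \right)} = - \frac{1}{22 P}$ ($C{\left(P \right)} = \frac{1}{2 P} \left(- \frac{1}{11}\right) = - \frac{1}{22 P}$)
$\left(B - -6\right) - 3 C{\left(\sqrt{q + j{\left(-3 \right)}} \right)} = \left(20 - -6\right) - 3 \left(- \frac{1}{22 \sqrt{0 - 3}}\right) = \left(20 + 6\right) - 3 \left(- \frac{1}{22 \sqrt{-3}}\right) = 26 - 3 \left(- \frac{1}{22 i \sqrt{3}}\right) = 26 - 3 \left(- \frac{\left(- \frac{1}{3}\right) i \sqrt{3}}{22}\right) = 26 - 3 \frac{i \sqrt{3}}{66} = 26 - \frac{i \sqrt{3}}{22}$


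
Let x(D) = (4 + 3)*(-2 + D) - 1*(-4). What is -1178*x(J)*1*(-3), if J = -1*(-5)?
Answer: 88350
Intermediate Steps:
J = 5
x(D) = -10 + 7*D (x(D) = 7*(-2 + D) + 4 = (-14 + 7*D) + 4 = -10 + 7*D)
-1178*x(J)*1*(-3) = -1178*(-10 + 7*5)*1*(-3) = -1178*(-10 + 35)*1*(-3) = -1178*25*1*(-3) = -29450*(-3) = -1178*(-75) = 88350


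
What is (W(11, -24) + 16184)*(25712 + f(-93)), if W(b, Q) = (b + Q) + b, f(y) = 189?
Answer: 419129982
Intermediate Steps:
W(b, Q) = Q + 2*b (W(b, Q) = (Q + b) + b = Q + 2*b)
(W(11, -24) + 16184)*(25712 + f(-93)) = ((-24 + 2*11) + 16184)*(25712 + 189) = ((-24 + 22) + 16184)*25901 = (-2 + 16184)*25901 = 16182*25901 = 419129982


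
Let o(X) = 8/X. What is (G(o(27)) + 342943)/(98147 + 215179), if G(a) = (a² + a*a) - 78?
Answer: 249948713/228414654 ≈ 1.0943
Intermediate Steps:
G(a) = -78 + 2*a² (G(a) = (a² + a²) - 78 = 2*a² - 78 = -78 + 2*a²)
(G(o(27)) + 342943)/(98147 + 215179) = ((-78 + 2*(8/27)²) + 342943)/(98147 + 215179) = ((-78 + 2*(8*(1/27))²) + 342943)/313326 = ((-78 + 2*(8/27)²) + 342943)*(1/313326) = ((-78 + 2*(64/729)) + 342943)*(1/313326) = ((-78 + 128/729) + 342943)*(1/313326) = (-56734/729 + 342943)*(1/313326) = (249948713/729)*(1/313326) = 249948713/228414654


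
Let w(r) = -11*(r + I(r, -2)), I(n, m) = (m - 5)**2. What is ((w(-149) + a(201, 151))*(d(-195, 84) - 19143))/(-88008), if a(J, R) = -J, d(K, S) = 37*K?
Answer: 3949307/14668 ≈ 269.25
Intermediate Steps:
I(n, m) = (-5 + m)**2
w(r) = -539 - 11*r (w(r) = -11*(r + (-5 - 2)**2) = -11*(r + (-7)**2) = -11*(r + 49) = -11*(49 + r) = -539 - 11*r)
((w(-149) + a(201, 151))*(d(-195, 84) - 19143))/(-88008) = (((-539 - 11*(-149)) - 1*201)*(37*(-195) - 19143))/(-88008) = (((-539 + 1639) - 201)*(-7215 - 19143))*(-1/88008) = ((1100 - 201)*(-26358))*(-1/88008) = (899*(-26358))*(-1/88008) = -23695842*(-1/88008) = 3949307/14668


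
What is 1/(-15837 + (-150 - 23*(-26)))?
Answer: -1/15389 ≈ -6.4982e-5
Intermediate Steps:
1/(-15837 + (-150 - 23*(-26))) = 1/(-15837 + (-150 + 598)) = 1/(-15837 + 448) = 1/(-15389) = -1/15389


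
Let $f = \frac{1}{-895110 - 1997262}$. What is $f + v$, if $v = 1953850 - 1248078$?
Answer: $\frac{2041355171183}{2892372} \approx 7.0577 \cdot 10^{5}$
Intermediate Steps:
$f = - \frac{1}{2892372}$ ($f = \frac{1}{-2892372} = - \frac{1}{2892372} \approx -3.4574 \cdot 10^{-7}$)
$v = 705772$ ($v = 1953850 - 1248078 = 705772$)
$f + v = - \frac{1}{2892372} + 705772 = \frac{2041355171183}{2892372}$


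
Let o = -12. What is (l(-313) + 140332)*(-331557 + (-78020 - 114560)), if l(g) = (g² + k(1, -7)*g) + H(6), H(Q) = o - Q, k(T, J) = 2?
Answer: -124564827009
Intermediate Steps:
H(Q) = -12 - Q
l(g) = -18 + g² + 2*g (l(g) = (g² + 2*g) + (-12 - 1*6) = (g² + 2*g) + (-12 - 6) = (g² + 2*g) - 18 = -18 + g² + 2*g)
(l(-313) + 140332)*(-331557 + (-78020 - 114560)) = ((-18 + (-313)² + 2*(-313)) + 140332)*(-331557 + (-78020 - 114560)) = ((-18 + 97969 - 626) + 140332)*(-331557 - 192580) = (97325 + 140332)*(-524137) = 237657*(-524137) = -124564827009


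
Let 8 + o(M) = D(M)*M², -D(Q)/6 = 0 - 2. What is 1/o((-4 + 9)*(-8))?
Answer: 1/19192 ≈ 5.2105e-5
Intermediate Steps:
D(Q) = 12 (D(Q) = -6*(0 - 2) = -6*(-2) = 12)
o(M) = -8 + 12*M²
1/o((-4 + 9)*(-8)) = 1/(-8 + 12*((-4 + 9)*(-8))²) = 1/(-8 + 12*(5*(-8))²) = 1/(-8 + 12*(-40)²) = 1/(-8 + 12*1600) = 1/(-8 + 19200) = 1/19192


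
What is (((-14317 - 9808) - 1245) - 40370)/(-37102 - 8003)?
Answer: 13148/9021 ≈ 1.4575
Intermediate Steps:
(((-14317 - 9808) - 1245) - 40370)/(-37102 - 8003) = ((-24125 - 1245) - 40370)/(-45105) = (-25370 - 40370)*(-1/45105) = -65740*(-1/45105) = 13148/9021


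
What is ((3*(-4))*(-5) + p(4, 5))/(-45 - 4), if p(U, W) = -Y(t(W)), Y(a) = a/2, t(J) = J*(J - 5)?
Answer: -60/49 ≈ -1.2245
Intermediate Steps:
t(J) = J*(-5 + J)
Y(a) = a/2 (Y(a) = a*(½) = a/2)
p(U, W) = -W*(-5 + W)/2
((3*(-4))*(-5) + p(4, 5))/(-45 - 4) = ((3*(-4))*(-5) + (½)*5*(5 - 1*5))/(-45 - 4) = (-12*(-5) + (½)*5*(5 - 5))/(-49) = -(60 + (½)*5*0)/49 = -(60 + 0)/49 = -1/49*60 = -60/49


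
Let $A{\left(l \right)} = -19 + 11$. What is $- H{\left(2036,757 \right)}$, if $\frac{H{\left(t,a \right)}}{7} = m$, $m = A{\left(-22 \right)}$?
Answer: $56$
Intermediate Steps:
$A{\left(l \right)} = -8$
$m = -8$
$H{\left(t,a \right)} = -56$ ($H{\left(t,a \right)} = 7 \left(-8\right) = -56$)
$- H{\left(2036,757 \right)} = \left(-1\right) \left(-56\right) = 56$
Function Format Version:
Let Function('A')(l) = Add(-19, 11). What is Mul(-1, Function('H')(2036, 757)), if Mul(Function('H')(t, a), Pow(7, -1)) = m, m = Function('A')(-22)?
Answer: 56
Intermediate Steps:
Function('A')(l) = -8
m = -8
Function('H')(t, a) = -56 (Function('H')(t, a) = Mul(7, -8) = -56)
Mul(-1, Function('H')(2036, 757)) = Mul(-1, -56) = 56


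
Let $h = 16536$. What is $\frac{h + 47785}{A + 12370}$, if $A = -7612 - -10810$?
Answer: $\frac{64321}{15568} \approx 4.1316$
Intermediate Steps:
$A = 3198$ ($A = -7612 + 10810 = 3198$)
$\frac{h + 47785}{A + 12370} = \frac{16536 + 47785}{3198 + 12370} = \frac{64321}{15568}$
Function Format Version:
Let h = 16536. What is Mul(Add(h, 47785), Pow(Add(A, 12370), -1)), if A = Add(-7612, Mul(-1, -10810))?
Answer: Rational(64321, 15568) ≈ 4.1316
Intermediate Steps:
A = 3198 (A = Add(-7612, 10810) = 3198)
Mul(Add(h, 47785), Pow(Add(A, 12370), -1)) = Mul(Add(16536, 47785), Pow(Add(3198, 12370), -1)) = Mul(64321, Pow(15568, -1)) = Mul(64321, Rational(1, 15568)) = Rational(64321, 15568)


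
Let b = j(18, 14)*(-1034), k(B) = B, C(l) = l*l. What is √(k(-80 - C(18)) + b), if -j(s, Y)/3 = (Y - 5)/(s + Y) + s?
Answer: √900871/4 ≈ 237.29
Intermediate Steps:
C(l) = l²
j(s, Y) = -3*s - 3*(-5 + Y)/(Y + s) (j(s, Y) = -3*((Y - 5)/(s + Y) + s) = -3*((-5 + Y)/(Y + s) + s) = -3*(s + (-5 + Y)/(Y + s)) = -3*s - 3*(-5 + Y)/(Y + s))
b = 907335/16 (b = (3*(5 - 1*14 - 1*18² - 1*14*18)/(14 + 18))*(-1034) = (3*(5 - 14 - 1*324 - 252)/32)*(-1034) = (3*(1/32)*(5 - 14 - 324 - 252))*(-1034) = (3*(1/32)*(-585))*(-1034) = -1755/32*(-1034) = 907335/16 ≈ 56708.)
√(k(-80 - C(18)) + b) = √((-80 - 1*18²) + 907335/16) = √((-80 - 1*324) + 907335/16) = √((-80 - 324) + 907335/16) = √(-404 + 907335/16) = √(900871/16) = √900871/4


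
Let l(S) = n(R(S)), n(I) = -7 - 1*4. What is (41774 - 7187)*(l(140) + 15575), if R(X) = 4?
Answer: 538312068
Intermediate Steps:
n(I) = -11 (n(I) = -7 - 4 = -11)
l(S) = -11
(41774 - 7187)*(l(140) + 15575) = (41774 - 7187)*(-11 + 15575) = 34587*15564 = 538312068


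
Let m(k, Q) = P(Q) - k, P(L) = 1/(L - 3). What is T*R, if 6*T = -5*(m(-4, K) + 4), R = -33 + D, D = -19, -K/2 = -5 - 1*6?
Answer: 6630/19 ≈ 348.95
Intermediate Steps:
P(L) = 1/(-3 + L)
K = 22 (K = -2*(-5 - 1*6) = -2*(-5 - 6) = -2*(-11) = 22)
R = -52 (R = -33 - 19 = -52)
m(k, Q) = 1/(-3 + Q) - k
T = -255/38 (T = (-5*((1 - 1*(-4)*(-3 + 22))/(-3 + 22) + 4))/6 = (-5*((1 - 1*(-4)*19)/19 + 4))/6 = (-5*((1 + 76)/19 + 4))/6 = (-5*((1/19)*77 + 4))/6 = (-5*(77/19 + 4))/6 = (-5*153/19)/6 = (1/6)*(-765/19) = -255/38 ≈ -6.7105)
T*R = -255/38*(-52) = 6630/19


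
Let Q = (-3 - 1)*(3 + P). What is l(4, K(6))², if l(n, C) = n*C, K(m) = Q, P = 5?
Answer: 16384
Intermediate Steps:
Q = -32 (Q = (-3 - 1)*(3 + 5) = -4*8 = -32)
K(m) = -32
l(n, C) = C*n
l(4, K(6))² = (-32*4)² = (-128)² = 16384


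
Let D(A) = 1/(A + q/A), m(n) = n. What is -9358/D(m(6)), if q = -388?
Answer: 1647008/3 ≈ 5.4900e+5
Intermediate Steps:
D(A) = 1/(A - 388/A)
-9358/D(m(6)) = -9358/(6/(-388 + 6²)) = -9358/(6/(-388 + 36)) = -9358/(6/(-352)) = -9358/(6*(-1/352)) = -9358/(-3/176) = -9358*(-176/3) = 1647008/3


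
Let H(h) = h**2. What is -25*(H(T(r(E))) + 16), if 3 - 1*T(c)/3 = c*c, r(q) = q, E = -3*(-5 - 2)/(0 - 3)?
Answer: -476500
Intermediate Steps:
E = -7 (E = -(-21)/(-3) = -(-21)*(-1)/3 = -3*7/3 = -7)
T(c) = 9 - 3*c**2 (T(c) = 9 - 3*c*c = 9 - 3*c**2)
-25*(H(T(r(E))) + 16) = -25*((9 - 3*(-7)**2)**2 + 16) = -25*((9 - 3*49)**2 + 16) = -25*((9 - 147)**2 + 16) = -25*((-138)**2 + 16) = -25*(19044 + 16) = -25*19060 = -476500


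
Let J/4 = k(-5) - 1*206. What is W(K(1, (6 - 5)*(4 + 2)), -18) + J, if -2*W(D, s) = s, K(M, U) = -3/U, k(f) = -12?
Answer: -863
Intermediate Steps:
W(D, s) = -s/2
J = -872 (J = 4*(-12 - 1*206) = 4*(-12 - 206) = 4*(-218) = -872)
W(K(1, (6 - 5)*(4 + 2)), -18) + J = -1/2*(-18) - 872 = 9 - 872 = -863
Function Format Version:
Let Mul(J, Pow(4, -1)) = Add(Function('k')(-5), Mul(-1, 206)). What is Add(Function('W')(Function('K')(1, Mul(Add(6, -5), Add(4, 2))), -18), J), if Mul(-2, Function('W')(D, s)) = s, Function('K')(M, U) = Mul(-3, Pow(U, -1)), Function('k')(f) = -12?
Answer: -863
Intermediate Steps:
Function('W')(D, s) = Mul(Rational(-1, 2), s)
J = -872 (J = Mul(4, Add(-12, Mul(-1, 206))) = Mul(4, Add(-12, -206)) = Mul(4, -218) = -872)
Add(Function('W')(Function('K')(1, Mul(Add(6, -5), Add(4, 2))), -18), J) = Add(Mul(Rational(-1, 2), -18), -872) = Add(9, -872) = -863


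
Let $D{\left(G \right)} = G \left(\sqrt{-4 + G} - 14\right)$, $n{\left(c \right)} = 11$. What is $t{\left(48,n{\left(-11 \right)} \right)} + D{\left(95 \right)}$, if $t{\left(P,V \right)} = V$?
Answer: $-1319 + 95 \sqrt{91} \approx -412.76$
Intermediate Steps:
$D{\left(G \right)} = G \left(-14 + \sqrt{-4 + G}\right)$ ($D{\left(G \right)} = G \left(\sqrt{-4 + G} - 14\right) = G \left(-14 + \sqrt{-4 + G}\right)$)
$t{\left(48,n{\left(-11 \right)} \right)} + D{\left(95 \right)} = 11 + 95 \left(-14 + \sqrt{-4 + 95}\right) = 11 + 95 \left(-14 + \sqrt{91}\right) = 11 - \left(1330 - 95 \sqrt{91}\right) = -1319 + 95 \sqrt{91}$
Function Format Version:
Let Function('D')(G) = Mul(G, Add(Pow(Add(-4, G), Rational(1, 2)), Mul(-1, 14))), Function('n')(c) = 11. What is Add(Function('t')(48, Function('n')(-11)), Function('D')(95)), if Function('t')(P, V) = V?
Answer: Add(-1319, Mul(95, Pow(91, Rational(1, 2)))) ≈ -412.76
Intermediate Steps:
Function('D')(G) = Mul(G, Add(-14, Pow(Add(-4, G), Rational(1, 2)))) (Function('D')(G) = Mul(G, Add(Pow(Add(-4, G), Rational(1, 2)), -14)) = Mul(G, Add(-14, Pow(Add(-4, G), Rational(1, 2)))))
Add(Function('t')(48, Function('n')(-11)), Function('D')(95)) = Add(11, Mul(95, Add(-14, Pow(Add(-4, 95), Rational(1, 2))))) = Add(11, Mul(95, Add(-14, Pow(91, Rational(1, 2))))) = Add(11, Add(-1330, Mul(95, Pow(91, Rational(1, 2))))) = Add(-1319, Mul(95, Pow(91, Rational(1, 2))))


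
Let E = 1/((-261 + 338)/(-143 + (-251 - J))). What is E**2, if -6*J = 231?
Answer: 505521/23716 ≈ 21.316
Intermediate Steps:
J = -77/2 (J = -1/6*231 = -77/2 ≈ -38.500)
E = -711/154 (E = 1/((-261 + 338)/(-143 + (-251 - 1*(-77/2)))) = 1/(77/(-143 + (-251 + 77/2))) = 1/(77/(-143 - 425/2)) = 1/(77/(-711/2)) = 1/(77*(-2/711)) = 1/(-154/711) = -711/154 ≈ -4.6169)
E**2 = (-711/154)**2 = 505521/23716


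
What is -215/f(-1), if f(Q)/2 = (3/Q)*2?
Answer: 215/12 ≈ 17.917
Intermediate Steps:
f(Q) = 12/Q (f(Q) = 2*((3/Q)*2) = 2*(6/Q) = 12/Q)
-215/f(-1) = -215/(12/(-1)) = -215/(12*(-1)) = -215/(-12) = -215*(-1/12) = 215/12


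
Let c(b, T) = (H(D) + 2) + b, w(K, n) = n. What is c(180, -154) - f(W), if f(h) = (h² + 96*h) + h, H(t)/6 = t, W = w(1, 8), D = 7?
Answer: -616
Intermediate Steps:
W = 8
H(t) = 6*t
f(h) = h² + 97*h
c(b, T) = 44 + b (c(b, T) = (6*7 + 2) + b = (42 + 2) + b = 44 + b)
c(180, -154) - f(W) = (44 + 180) - 8*(97 + 8) = 224 - 8*105 = 224 - 1*840 = 224 - 840 = -616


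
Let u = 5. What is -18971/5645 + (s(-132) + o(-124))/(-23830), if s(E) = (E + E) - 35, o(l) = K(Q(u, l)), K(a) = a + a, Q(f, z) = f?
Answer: -18017901/5380814 ≈ -3.3485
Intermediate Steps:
K(a) = 2*a
o(l) = 10 (o(l) = 2*5 = 10)
s(E) = -35 + 2*E (s(E) = 2*E - 35 = -35 + 2*E)
-18971/5645 + (s(-132) + o(-124))/(-23830) = -18971/5645 + ((-35 + 2*(-132)) + 10)/(-23830) = -18971*1/5645 + ((-35 - 264) + 10)*(-1/23830) = -18971/5645 + (-299 + 10)*(-1/23830) = -18971/5645 - 289*(-1/23830) = -18971/5645 + 289/23830 = -18017901/5380814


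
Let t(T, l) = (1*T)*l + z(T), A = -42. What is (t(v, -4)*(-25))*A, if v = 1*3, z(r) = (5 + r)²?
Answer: 54600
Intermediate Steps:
v = 3
t(T, l) = (5 + T)² + T*l (t(T, l) = (1*T)*l + (5 + T)² = T*l + (5 + T)² = (5 + T)² + T*l)
(t(v, -4)*(-25))*A = (((5 + 3)² + 3*(-4))*(-25))*(-42) = ((8² - 12)*(-25))*(-42) = ((64 - 12)*(-25))*(-42) = (52*(-25))*(-42) = -1300*(-42) = 54600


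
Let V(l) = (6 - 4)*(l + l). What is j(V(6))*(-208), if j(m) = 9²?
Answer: -16848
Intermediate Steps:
V(l) = 4*l (V(l) = 2*(2*l) = 4*l)
j(m) = 81
j(V(6))*(-208) = 81*(-208) = -16848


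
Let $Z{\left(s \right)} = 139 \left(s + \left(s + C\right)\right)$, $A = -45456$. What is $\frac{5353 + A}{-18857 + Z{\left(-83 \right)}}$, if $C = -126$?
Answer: $\frac{40103}{59445} \approx 0.67462$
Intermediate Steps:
$Z{\left(s \right)} = -17514 + 278 s$ ($Z{\left(s \right)} = 139 \left(s + \left(s - 126\right)\right) = 139 \left(s + \left(-126 + s\right)\right) = 139 \left(-126 + 2 s\right) = -17514 + 278 s$)
$\frac{5353 + A}{-18857 + Z{\left(-83 \right)}} = \frac{5353 - 45456}{-18857 + \left(-17514 + 278 \left(-83\right)\right)} = - \frac{40103}{-18857 - 40588} = - \frac{40103}{-59445} = \left(-40103\right) \left(- \frac{1}{59445}\right) = \frac{40103}{59445}$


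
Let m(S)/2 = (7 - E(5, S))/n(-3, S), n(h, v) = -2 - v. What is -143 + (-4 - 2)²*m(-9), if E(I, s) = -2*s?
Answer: -1793/7 ≈ -256.14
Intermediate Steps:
m(S) = 2*(7 + 2*S)/(-2 - S) (m(S) = 2*((7 - (-2)*S)/(-2 - S)) = 2*((7 + 2*S)/(-2 - S)) = 2*(7 + 2*S)/(-2 - S))
-143 + (-4 - 2)²*m(-9) = -143 + (-4 - 2)²*(2*(-7 - 2*(-9))/(2 - 9)) = -143 + (-6)²*(2*(-7 + 18)/(-7)) = -143 + 36*(2*(-⅐)*11) = -143 + 36*(-22/7) = -143 - 792/7 = -1793/7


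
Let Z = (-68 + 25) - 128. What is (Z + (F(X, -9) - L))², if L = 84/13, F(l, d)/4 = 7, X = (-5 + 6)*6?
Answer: 3775249/169 ≈ 22339.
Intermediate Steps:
Z = -171 (Z = -43 - 128 = -171)
X = 6 (X = 1*6 = 6)
F(l, d) = 28 (F(l, d) = 4*7 = 28)
L = 84/13 (L = 84*(1/13) = 84/13 ≈ 6.4615)
(Z + (F(X, -9) - L))² = (-171 + (28 - 1*84/13))² = (-171 + (28 - 84/13))² = (-171 + 280/13)² = (-1943/13)² = 3775249/169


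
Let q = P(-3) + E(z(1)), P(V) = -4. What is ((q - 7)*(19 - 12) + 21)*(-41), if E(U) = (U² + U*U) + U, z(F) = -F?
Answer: 2009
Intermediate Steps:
E(U) = U + 2*U² (E(U) = (U² + U²) + U = 2*U² + U = U + 2*U²)
q = -3 (q = -4 + (-1*1)*(1 + 2*(-1*1)) = -4 - (1 + 2*(-1)) = -4 - (1 - 2) = -4 - 1*(-1) = -4 + 1 = -3)
((q - 7)*(19 - 12) + 21)*(-41) = ((-3 - 7)*(19 - 12) + 21)*(-41) = (-10*7 + 21)*(-41) = (-70 + 21)*(-41) = -49*(-41) = 2009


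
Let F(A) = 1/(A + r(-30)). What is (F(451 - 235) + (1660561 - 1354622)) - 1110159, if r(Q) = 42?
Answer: -207488759/258 ≈ -8.0422e+5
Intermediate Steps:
F(A) = 1/(42 + A) (F(A) = 1/(A + 42) = 1/(42 + A))
(F(451 - 235) + (1660561 - 1354622)) - 1110159 = (1/(42 + (451 - 235)) + (1660561 - 1354622)) - 1110159 = (1/(42 + 216) + 305939) - 1110159 = (1/258 + 305939) - 1110159 = 78932263/258 - 1110159 = -207488759/258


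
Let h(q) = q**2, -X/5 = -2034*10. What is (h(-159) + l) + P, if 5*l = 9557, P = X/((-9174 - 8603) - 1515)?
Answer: 655617601/24115 ≈ 27187.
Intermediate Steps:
X = 101700 (X = -(-10170)*10 = -5*(-20340) = 101700)
P = -25425/4823 (P = 101700/((-9174 - 8603) - 1515) = 101700/(-17777 - 1515) = 101700/(-19292) = 101700*(-1/19292) = -25425/4823 ≈ -5.2716)
l = 9557/5 (l = (1/5)*9557 = 9557/5 ≈ 1911.4)
(h(-159) + l) + P = ((-159)**2 + 9557/5) - 25425/4823 = (25281 + 9557/5) - 25425/4823 = 135962/5 - 25425/4823 = 655617601/24115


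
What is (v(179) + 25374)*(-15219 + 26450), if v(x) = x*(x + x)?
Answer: 1004680336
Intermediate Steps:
v(x) = 2*x**2 (v(x) = x*(2*x) = 2*x**2)
(v(179) + 25374)*(-15219 + 26450) = (2*179**2 + 25374)*(-15219 + 26450) = (2*32041 + 25374)*11231 = (64082 + 25374)*11231 = 89456*11231 = 1004680336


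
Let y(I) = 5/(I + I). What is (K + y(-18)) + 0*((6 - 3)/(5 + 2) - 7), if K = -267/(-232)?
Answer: 2113/2088 ≈ 1.0120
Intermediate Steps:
K = 267/232 (K = -267*(-1/232) = 267/232 ≈ 1.1509)
y(I) = 5/(2*I) (y(I) = 5/((2*I)) = 5*(1/(2*I)) = 5/(2*I))
(K + y(-18)) + 0*((6 - 3)/(5 + 2) - 7) = (267/232 + (5/2)/(-18)) + 0*((6 - 3)/(5 + 2) - 7) = (267/232 + (5/2)*(-1/18)) + 0*(3/7 - 7) = (267/232 - 5/36) + 0*(3*(⅐) - 7) = 2113/2088 + 0*(3/7 - 7) = 2113/2088 + 0*(-46/7) = 2113/2088 + 0 = 2113/2088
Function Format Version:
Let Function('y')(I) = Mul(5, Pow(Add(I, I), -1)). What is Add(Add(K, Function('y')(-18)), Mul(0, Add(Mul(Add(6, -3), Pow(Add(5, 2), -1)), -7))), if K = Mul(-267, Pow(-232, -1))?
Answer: Rational(2113, 2088) ≈ 1.0120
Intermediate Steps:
K = Rational(267, 232) (K = Mul(-267, Rational(-1, 232)) = Rational(267, 232) ≈ 1.1509)
Function('y')(I) = Mul(Rational(5, 2), Pow(I, -1)) (Function('y')(I) = Mul(5, Pow(Mul(2, I), -1)) = Mul(5, Mul(Rational(1, 2), Pow(I, -1))) = Mul(Rational(5, 2), Pow(I, -1)))
Add(Add(K, Function('y')(-18)), Mul(0, Add(Mul(Add(6, -3), Pow(Add(5, 2), -1)), -7))) = Add(Add(Rational(267, 232), Mul(Rational(5, 2), Pow(-18, -1))), Mul(0, Add(Mul(Add(6, -3), Pow(Add(5, 2), -1)), -7))) = Add(Add(Rational(267, 232), Mul(Rational(5, 2), Rational(-1, 18))), Mul(0, Add(Mul(3, Pow(7, -1)), -7))) = Add(Add(Rational(267, 232), Rational(-5, 36)), Mul(0, Add(Mul(3, Rational(1, 7)), -7))) = Add(Rational(2113, 2088), Mul(0, Add(Rational(3, 7), -7))) = Add(Rational(2113, 2088), Mul(0, Rational(-46, 7))) = Add(Rational(2113, 2088), 0) = Rational(2113, 2088)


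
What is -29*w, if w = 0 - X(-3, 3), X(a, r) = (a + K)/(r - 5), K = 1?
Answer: 29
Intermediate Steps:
X(a, r) = (1 + a)/(-5 + r) (X(a, r) = (a + 1)/(r - 5) = (1 + a)/(-5 + r))
w = -1 (w = 0 - (1 - 3)/(-5 + 3) = 0 - (-2)/(-2) = 0 - (-1)*(-2)/2 = 0 - 1*1 = 0 - 1 = -1)
-29*w = -29*(-1) = 29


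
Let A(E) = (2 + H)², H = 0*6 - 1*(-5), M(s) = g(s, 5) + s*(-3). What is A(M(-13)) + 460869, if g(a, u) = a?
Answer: 460918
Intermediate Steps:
M(s) = -2*s (M(s) = s + s*(-3) = s - 3*s = -2*s)
H = 5 (H = 0 + 5 = 5)
A(E) = 49 (A(E) = (2 + 5)² = 7² = 49)
A(M(-13)) + 460869 = 49 + 460869 = 460918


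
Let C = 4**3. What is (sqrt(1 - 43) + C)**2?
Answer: (64 + I*sqrt(42))**2 ≈ 4054.0 + 829.54*I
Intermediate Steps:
C = 64
(sqrt(1 - 43) + C)**2 = (sqrt(1 - 43) + 64)**2 = (sqrt(-42) + 64)**2 = (I*sqrt(42) + 64)**2 = (64 + I*sqrt(42))**2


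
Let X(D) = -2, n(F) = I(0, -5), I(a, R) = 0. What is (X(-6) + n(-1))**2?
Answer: 4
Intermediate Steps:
n(F) = 0
(X(-6) + n(-1))**2 = (-2 + 0)**2 = (-2)**2 = 4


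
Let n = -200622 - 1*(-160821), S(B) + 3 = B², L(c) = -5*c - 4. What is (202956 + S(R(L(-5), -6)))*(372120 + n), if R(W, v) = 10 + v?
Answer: 67450455111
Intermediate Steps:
L(c) = -4 - 5*c
S(B) = -3 + B²
n = -39801 (n = -200622 + 160821 = -39801)
(202956 + S(R(L(-5), -6)))*(372120 + n) = (202956 + (-3 + (10 - 6)²))*(372120 - 39801) = (202956 + (-3 + 4²))*332319 = (202956 + (-3 + 16))*332319 = (202956 + 13)*332319 = 202969*332319 = 67450455111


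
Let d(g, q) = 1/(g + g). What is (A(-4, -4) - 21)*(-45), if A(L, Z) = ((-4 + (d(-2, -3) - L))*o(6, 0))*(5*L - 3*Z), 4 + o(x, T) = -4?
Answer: 1665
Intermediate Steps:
o(x, T) = -8 (o(x, T) = -4 - 4 = -8)
d(g, q) = 1/(2*g)
A(L, Z) = (34 + 8*L)*(-3*Z + 5*L) (A(L, Z) = ((-4 + ((1/2)/(-2) - L))*(-8))*(5*L - 3*Z) = ((-4 + ((1/2)*(-1/2) - L))*(-8))*(-3*Z + 5*L) = ((-4 + (-1/4 - L))*(-8))*(-3*Z + 5*L) = ((-17/4 - L)*(-8))*(-3*Z + 5*L) = (34 + 8*L)*(-3*Z + 5*L))
(A(-4, -4) - 21)*(-45) = ((-102*(-4) + 40*(-4)**2 + 170*(-4) - 24*(-4)*(-4)) - 21)*(-45) = ((408 + 40*16 - 680 - 384) - 21)*(-45) = ((408 + 640 - 680 - 384) - 21)*(-45) = (-16 - 21)*(-45) = -37*(-45) = 1665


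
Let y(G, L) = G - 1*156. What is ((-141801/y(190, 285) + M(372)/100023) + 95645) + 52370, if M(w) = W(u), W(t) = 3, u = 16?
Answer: 163061128803/1133594 ≈ 1.4384e+5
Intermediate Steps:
M(w) = 3
y(G, L) = -156 + G (y(G, L) = G - 156 = -156 + G)
((-141801/y(190, 285) + M(372)/100023) + 95645) + 52370 = ((-141801/(-156 + 190) + 3/100023) + 95645) + 52370 = ((-141801/34 + 3*(1/100023)) + 95645) + 52370 = ((-141801*1/34 + 1/33341) + 95645) + 52370 = ((-141801/34 + 1/33341) + 95645) + 52370 = (-4727787107/1133594 + 95645) + 52370 = 103694811023/1133594 + 52370 = 163061128803/1133594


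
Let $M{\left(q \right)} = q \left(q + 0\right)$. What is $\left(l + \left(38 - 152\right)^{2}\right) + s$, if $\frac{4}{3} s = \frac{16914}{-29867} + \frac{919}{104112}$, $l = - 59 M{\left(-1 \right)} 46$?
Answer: $\frac{42627618144509}{4146017472} \approx 10282.0$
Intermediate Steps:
$M{\left(q \right)} = q^{2}$ ($M{\left(q \right)} = q q = q^{2}$)
$l = -2714$ ($l = - 59 \left(-1\right)^{2} \cdot 46 = \left(-59\right) 1 \cdot 46 = \left(-59\right) 46 = -2714$)
$s = - \frac{1733502595}{4146017472}$ ($s = \frac{3 \left(\frac{16914}{-29867} + \frac{919}{104112}\right)}{4} = \frac{3 \left(16914 \left(- \frac{1}{29867}\right) + 919 \cdot \frac{1}{104112}\right)}{4} = \frac{3 \left(- \frac{16914}{29867} + \frac{919}{104112}\right)}{4} = \frac{3}{4} \left(- \frac{1733502595}{3109513104}\right) = - \frac{1733502595}{4146017472} \approx -0.41811$)
$\left(l + \left(38 - 152\right)^{2}\right) + s = \left(-2714 + \left(38 - 152\right)^{2}\right) - \frac{1733502595}{4146017472} = \left(-2714 + \left(-114\right)^{2}\right) - \frac{1733502595}{4146017472} = \left(-2714 + 12996\right) - \frac{1733502595}{4146017472} = 10282 - \frac{1733502595}{4146017472} = \frac{42627618144509}{4146017472}$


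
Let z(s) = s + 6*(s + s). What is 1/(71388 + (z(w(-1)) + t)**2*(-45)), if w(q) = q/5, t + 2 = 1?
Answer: 5/354024 ≈ 1.4123e-5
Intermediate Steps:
t = -1 (t = -2 + 1 = -1)
w(q) = q/5 (w(q) = q*(1/5) = q/5)
z(s) = 13*s (z(s) = s + 6*(2*s) = s + 12*s = 13*s)
1/(71388 + (z(w(-1)) + t)**2*(-45)) = 1/(71388 + (13*((1/5)*(-1)) - 1)**2*(-45)) = 1/(71388 + (13*(-1/5) - 1)**2*(-45)) = 1/(71388 + (-13/5 - 1)**2*(-45)) = 1/(71388 + (-18/5)**2*(-45)) = 1/(71388 + (324/25)*(-45)) = 1/(71388 - 2916/5) = 1/(354024/5) = 5/354024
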